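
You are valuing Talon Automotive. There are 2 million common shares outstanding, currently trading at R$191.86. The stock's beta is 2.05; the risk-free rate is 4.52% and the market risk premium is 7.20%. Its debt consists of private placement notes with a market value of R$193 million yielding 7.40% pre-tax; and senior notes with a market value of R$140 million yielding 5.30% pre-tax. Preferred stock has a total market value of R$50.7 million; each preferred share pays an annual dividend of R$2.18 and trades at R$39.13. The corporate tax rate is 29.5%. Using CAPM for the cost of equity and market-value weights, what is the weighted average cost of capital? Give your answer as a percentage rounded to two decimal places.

12.00%

Cost of equity via CAPM: Re = 4.52% + 2.05 × 7.2% = 19.2800%.
Cost of preferred: Rp = 2.18 / 39.13 = 5.5712%.
Market value of equity E = 191.86 × 2m = 383.72m.
Total capital V = 383.72 + 50.7 + 193 + 140 = 767.42.
Equity: weight = 383.72/767.42 = 0.5000; cost = 19.28%.
Preferred: weight = 50.7/767.42 = 0.0661; cost = 5.5712%.
Private placement notes: weight = 193/767.42 = 0.2515; after-tax cost = 7.4% × (1 − 29.5%) = 5.2170%.
Senior notes: weight = 140/767.42 = 0.1824; after-tax cost = 5.3% × (1 − 29.5%) = 3.7365%.
WACC = 0.5000 × 19.2800% + 0.0661 × 5.5712% + 0.2515 × 5.2170% + 0.1824 × 3.7365% = 12.0020%.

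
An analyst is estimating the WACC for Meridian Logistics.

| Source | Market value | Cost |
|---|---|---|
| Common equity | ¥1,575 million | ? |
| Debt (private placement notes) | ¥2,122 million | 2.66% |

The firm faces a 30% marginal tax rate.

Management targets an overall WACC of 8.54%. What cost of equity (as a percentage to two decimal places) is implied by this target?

17.54%

Total capital V = 1575 + 2122 = 3697.
Equity weight = 1575/3697 = 0.4260.
Private placement notes weight = 2122/3697 = 0.5740.
Debt contribution = 0.5740 × 2.66% × (1 − 30%) = 1.0687%.
Required equity contribution = 8.54% − 1.0687% = 7.4713%.
Re = 7.4713% / 0.4260 = 17.5373%.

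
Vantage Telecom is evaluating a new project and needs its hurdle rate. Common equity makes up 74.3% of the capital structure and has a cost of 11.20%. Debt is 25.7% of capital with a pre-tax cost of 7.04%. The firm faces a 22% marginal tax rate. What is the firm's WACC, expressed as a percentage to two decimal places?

After-tax cost of debt = 7.04% × (1 − 22%) = 5.4912%.
WACC = 0.743 × 11.2000% + 0.257 × 5.4912% = 9.7328%.

9.73%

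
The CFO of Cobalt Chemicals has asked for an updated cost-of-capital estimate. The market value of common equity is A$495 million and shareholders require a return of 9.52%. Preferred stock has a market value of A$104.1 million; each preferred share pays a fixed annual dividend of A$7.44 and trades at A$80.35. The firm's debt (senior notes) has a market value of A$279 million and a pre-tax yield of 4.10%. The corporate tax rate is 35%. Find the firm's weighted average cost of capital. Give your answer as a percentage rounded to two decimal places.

Cost of preferred: Rp = 7.44 / 80.35 = 9.2595%.
Total capital V = 495 + 104.1 + 279 = 878.1.
Equity: weight = 495/878.1 = 0.5637; cost = 9.52%.
Preferred: weight = 104.1/878.1 = 0.1186; cost = 9.2595%.
Senior notes: weight = 279/878.1 = 0.3177; after-tax cost = 4.1% × (1 − 35%) = 2.6650%.
WACC = 0.5637 × 9.5200% + 0.1186 × 9.2595% + 0.3177 × 2.6650% = 7.3111%.

7.31%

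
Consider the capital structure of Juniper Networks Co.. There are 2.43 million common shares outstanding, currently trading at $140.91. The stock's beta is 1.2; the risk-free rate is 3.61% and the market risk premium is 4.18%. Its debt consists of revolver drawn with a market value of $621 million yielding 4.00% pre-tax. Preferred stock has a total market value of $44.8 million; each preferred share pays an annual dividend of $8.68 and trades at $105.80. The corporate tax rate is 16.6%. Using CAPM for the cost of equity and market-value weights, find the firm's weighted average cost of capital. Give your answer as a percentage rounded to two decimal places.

5.35%

Cost of equity via CAPM: Re = 3.61% + 1.2 × 4.18% = 8.6260%.
Cost of preferred: Rp = 8.68 / 105.8 = 8.2042%.
Market value of equity E = 140.91 × 2.43m = 342.4113m.
Total capital V = 342.4113 + 44.8 + 621 = 1008.2113.
Equity: weight = 342.4113/1008.2113 = 0.3396; cost = 8.626%.
Preferred: weight = 44.8/1008.2113 = 0.0444; cost = 8.2042%.
Revolver drawn: weight = 621/1008.2113 = 0.6159; after-tax cost = 4% × (1 − 16.6%) = 3.3360%.
WACC = 0.3396 × 8.6260% + 0.0444 × 8.2042% + 0.6159 × 3.3360% = 5.3489%.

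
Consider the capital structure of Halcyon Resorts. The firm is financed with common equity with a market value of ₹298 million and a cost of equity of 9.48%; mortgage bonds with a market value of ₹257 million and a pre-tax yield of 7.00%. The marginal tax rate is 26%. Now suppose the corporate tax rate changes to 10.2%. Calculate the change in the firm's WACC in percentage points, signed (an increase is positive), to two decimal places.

+0.51 pp

Current WACC:
Total capital V = 298 + 257 = 555.
Equity: weight = 298/555 = 0.5369; cost = 9.48%.
Mortgage bonds: weight = 257/555 = 0.4631; after-tax cost = 7% × (1 − 26%) = 5.1800%.
WACC = 0.5369 × 9.4800% + 0.4631 × 5.1800% = 7.4888%.
After the change:
Total capital V = 298 + 257 = 555.
Equity: weight = 298/555 = 0.5369; cost = 9.48%.
Mortgage bonds: weight = 257/555 = 0.4631; after-tax cost = 7% × (1 − 10.2%) = 6.2860%.
WACC = 0.5369 × 9.4800% + 0.4631 × 6.2860% = 8.0010%.
Change in WACC = 8.0010% − 7.4888% = 0.5121 pp.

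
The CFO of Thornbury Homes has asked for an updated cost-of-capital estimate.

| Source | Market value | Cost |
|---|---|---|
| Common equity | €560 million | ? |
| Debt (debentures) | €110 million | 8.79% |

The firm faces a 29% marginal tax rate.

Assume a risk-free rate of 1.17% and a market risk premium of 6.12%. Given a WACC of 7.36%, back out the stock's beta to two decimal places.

Total capital V = 560 + 110 = 670.
Equity weight = 560/670 = 0.8358.
Debentures weight = 110/670 = 0.1642.
Debt contribution = 0.1642 × 8.79% × (1 − 29%) = 1.0246%.
Required equity contribution = 7.36% − 1.0246% = 6.3354%  ⇒  Re = 7.5798%.
CAPM: 7.5798% = 1.17% + β × 6.12%  ⇒  β = 1.0474.

1.05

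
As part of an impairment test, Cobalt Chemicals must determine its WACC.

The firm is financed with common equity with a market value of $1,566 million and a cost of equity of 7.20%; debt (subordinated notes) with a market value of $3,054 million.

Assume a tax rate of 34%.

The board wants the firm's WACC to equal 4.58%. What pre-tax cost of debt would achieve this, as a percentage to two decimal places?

Total capital V = 1566 + 3054 = 4620.
Equity weight = 1566/4620 = 0.3390.
Subordinated notes weight = 3054/4620 = 0.6610.
Equity contribution = 0.3390 × 7.2% = 2.4405%.
Remaining for debt = 4.58% − 2.4405% = 2.1395%.
Rd × (1 − 34%) × 0.6610 = 2.1395%  ⇒  Rd = 4.9039%.

4.90%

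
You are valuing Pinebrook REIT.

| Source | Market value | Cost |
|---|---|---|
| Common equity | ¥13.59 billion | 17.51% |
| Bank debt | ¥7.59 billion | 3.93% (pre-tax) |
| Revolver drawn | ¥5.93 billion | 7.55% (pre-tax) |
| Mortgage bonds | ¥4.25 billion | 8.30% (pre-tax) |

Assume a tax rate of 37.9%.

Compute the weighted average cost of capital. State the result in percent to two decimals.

Total capital V = 13.59 + 7.59 + 5.93 + 4.25 = 31.36.
Equity: weight = 13.59/31.36 = 0.4334; cost = 17.51%.
Bank debt: weight = 7.59/31.36 = 0.2420; after-tax cost = 3.93% × (1 − 37.9%) = 2.4405%.
Revolver drawn: weight = 5.93/31.36 = 0.1891; after-tax cost = 7.55% × (1 − 37.9%) = 4.6886%.
Mortgage bonds: weight = 4.25/31.36 = 0.1355; after-tax cost = 8.3% × (1 − 37.9%) = 5.1543%.
WACC = 0.4334 × 17.5100% + 0.2420 × 2.4405% + 0.1891 × 4.6886% + 0.1355 × 5.1543% = 9.7638%.

9.76%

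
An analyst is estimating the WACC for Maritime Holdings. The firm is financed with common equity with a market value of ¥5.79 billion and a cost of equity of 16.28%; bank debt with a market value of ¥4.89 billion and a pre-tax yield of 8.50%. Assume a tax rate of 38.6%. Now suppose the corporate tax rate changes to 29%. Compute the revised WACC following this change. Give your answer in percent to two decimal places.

11.59%

After the change:
Total capital V = 5.79 + 4.89 = 10.68.
Equity: weight = 5.79/10.68 = 0.5421; cost = 16.28%.
Bank debt: weight = 4.89/10.68 = 0.4579; after-tax cost = 8.5% × (1 − 29%) = 6.0350%.
WACC = 0.5421 × 16.2800% + 0.4579 × 6.0350% = 11.5892%.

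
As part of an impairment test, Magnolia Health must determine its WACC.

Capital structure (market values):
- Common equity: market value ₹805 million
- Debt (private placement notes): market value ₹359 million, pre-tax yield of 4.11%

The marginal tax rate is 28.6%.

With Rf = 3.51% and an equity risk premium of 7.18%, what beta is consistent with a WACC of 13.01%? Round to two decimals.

Total capital V = 805 + 359 = 1164.
Equity weight = 805/1164 = 0.6916.
Private placement notes weight = 359/1164 = 0.3084.
Debt contribution = 0.3084 × 4.11% × (1 − 28.6%) = 0.9051%.
Required equity contribution = 13.01% − 0.9051% = 12.1049%  ⇒  Re = 17.5033%.
CAPM: 17.5033% = 3.51% + β × 7.18%  ⇒  β = 1.9489.

1.95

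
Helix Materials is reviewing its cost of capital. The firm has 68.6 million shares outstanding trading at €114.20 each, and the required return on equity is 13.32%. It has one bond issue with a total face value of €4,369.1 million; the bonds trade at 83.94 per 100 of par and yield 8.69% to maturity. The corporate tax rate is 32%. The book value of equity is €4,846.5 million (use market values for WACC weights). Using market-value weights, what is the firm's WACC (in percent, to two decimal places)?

10.96%

Market value of equity E = 114.2 × 68.6m = 7834.12m. Market value of debt D = 4369.1m × 83.94/100 = 3667.42254m.
Total capital V = 7834.12 + 3667.42254 = 11501.54254.
Equity: weight = 7834.12/11501.54254 = 0.6811; cost = 13.32%.
Bonds outstanding: weight = 3667.42254/11501.54254 = 0.3189; after-tax cost = 8.69% × (1 − 32%) = 5.9092%.
WACC = 0.6811 × 13.3200% + 0.3189 × 5.9092% = 10.9570%.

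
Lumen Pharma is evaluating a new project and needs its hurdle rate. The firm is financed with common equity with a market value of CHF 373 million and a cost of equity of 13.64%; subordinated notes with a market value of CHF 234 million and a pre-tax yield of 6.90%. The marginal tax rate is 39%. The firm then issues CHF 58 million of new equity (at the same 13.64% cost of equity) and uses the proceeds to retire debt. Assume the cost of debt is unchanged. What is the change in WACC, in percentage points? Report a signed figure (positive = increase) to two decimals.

Current WACC:
Total capital V = 373 + 234 = 607.
Equity: weight = 373/607 = 0.6145; cost = 13.64%.
Subordinated notes: weight = 234/607 = 0.3855; after-tax cost = 6.9% × (1 − 39%) = 4.2090%.
WACC = 0.6145 × 13.6400% + 0.3855 × 4.2090% = 10.0043%.
After the change:
Total capital V = 431 + 176 = 607.
Equity: weight = 431/607 = 0.7100; cost = 13.64%.
Subordinated notes: weight = 176/607 = 0.2900; after-tax cost = 6.9% × (1 − 39%) = 4.2090%.
WACC = 0.7100 × 13.6400% + 0.2900 × 4.2090% = 10.9055%.
Change in WACC = 10.9055% − 10.0043% = 0.9011 pp.

+0.90 pp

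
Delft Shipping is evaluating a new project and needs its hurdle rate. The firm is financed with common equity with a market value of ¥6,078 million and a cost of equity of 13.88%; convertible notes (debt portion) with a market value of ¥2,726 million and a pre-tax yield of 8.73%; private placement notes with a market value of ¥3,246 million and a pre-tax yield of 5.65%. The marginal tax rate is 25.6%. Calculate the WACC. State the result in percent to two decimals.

9.60%

Total capital V = 6078 + 2726 + 3246 = 12050.
Equity: weight = 6078/12050 = 0.5044; cost = 13.88%.
Convertible notes (debt portion): weight = 2726/12050 = 0.2262; after-tax cost = 8.73% × (1 − 25.6%) = 6.4951%.
Private placement notes: weight = 3246/12050 = 0.2694; after-tax cost = 5.65% × (1 − 25.6%) = 4.2036%.
WACC = 0.5044 × 13.8800% + 0.2262 × 6.4951% + 0.2694 × 4.2036% = 9.6028%.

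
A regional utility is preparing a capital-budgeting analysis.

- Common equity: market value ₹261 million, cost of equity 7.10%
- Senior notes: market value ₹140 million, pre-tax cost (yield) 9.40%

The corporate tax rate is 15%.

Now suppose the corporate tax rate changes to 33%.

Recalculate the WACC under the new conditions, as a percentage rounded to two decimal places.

6.82%

After the change:
Total capital V = 261 + 140 = 401.
Equity: weight = 261/401 = 0.6509; cost = 7.1%.
Senior notes: weight = 140/401 = 0.3491; after-tax cost = 9.4% × (1 − 33%) = 6.2980%.
WACC = 0.6509 × 7.1000% + 0.3491 × 6.2980% = 6.8200%.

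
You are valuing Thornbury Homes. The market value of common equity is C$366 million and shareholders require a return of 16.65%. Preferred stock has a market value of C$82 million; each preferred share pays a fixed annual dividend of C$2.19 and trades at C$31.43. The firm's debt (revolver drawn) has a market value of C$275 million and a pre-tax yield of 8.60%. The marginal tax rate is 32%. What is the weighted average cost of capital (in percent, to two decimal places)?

11.44%

Cost of preferred: Rp = 2.19 / 31.43 = 6.9679%.
Total capital V = 366 + 82 + 275 = 723.
Equity: weight = 366/723 = 0.5062; cost = 16.65%.
Preferred: weight = 82/723 = 0.1134; cost = 6.9679%.
Revolver drawn: weight = 275/723 = 0.3804; after-tax cost = 8.6% × (1 − 32%) = 5.8480%.
WACC = 0.5062 × 16.6500% + 0.1134 × 6.9679% + 0.3804 × 5.8480% = 11.4432%.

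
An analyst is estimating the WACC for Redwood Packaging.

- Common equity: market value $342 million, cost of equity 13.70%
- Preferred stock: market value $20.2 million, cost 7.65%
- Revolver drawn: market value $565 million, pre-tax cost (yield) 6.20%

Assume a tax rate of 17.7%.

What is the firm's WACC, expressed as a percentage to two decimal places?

8.33%

Total capital V = 342 + 20.2 + 565 = 927.2.
Equity: weight = 342/927.2 = 0.3689; cost = 13.7%.
Preferred: weight = 20.2/927.2 = 0.0218; cost = 7.65%.
Revolver drawn: weight = 565/927.2 = 0.6094; after-tax cost = 6.2% × (1 − 17.7%) = 5.1026%.
WACC = 0.3689 × 13.7000% + 0.0218 × 7.6500% + 0.6094 × 5.1026% = 8.3293%.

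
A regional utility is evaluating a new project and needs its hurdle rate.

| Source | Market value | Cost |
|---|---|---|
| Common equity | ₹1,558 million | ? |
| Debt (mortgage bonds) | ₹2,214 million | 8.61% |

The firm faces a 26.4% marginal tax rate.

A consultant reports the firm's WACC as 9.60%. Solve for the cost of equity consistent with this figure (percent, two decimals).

Total capital V = 1558 + 2214 = 3772.
Equity weight = 1558/3772 = 0.4130.
Mortgage bonds weight = 2214/3772 = 0.5870.
Debt contribution = 0.5870 × 8.61% × (1 − 26.4%) = 3.7195%.
Required equity contribution = 9.6% − 3.7195% = 5.8805%.
Re = 5.8805% / 0.4130 = 14.2370%.

14.24%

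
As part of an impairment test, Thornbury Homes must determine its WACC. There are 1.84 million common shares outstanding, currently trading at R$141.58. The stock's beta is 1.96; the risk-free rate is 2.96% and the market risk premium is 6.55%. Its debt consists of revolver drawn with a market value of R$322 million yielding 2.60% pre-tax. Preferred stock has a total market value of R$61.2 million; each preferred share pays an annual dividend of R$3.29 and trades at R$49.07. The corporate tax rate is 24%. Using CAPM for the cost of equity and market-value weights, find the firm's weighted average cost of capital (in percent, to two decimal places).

8.02%

Cost of equity via CAPM: Re = 2.96% + 1.96 × 6.55% = 15.7980%.
Cost of preferred: Rp = 3.29 / 49.07 = 6.7047%.
Market value of equity E = 141.58 × 1.84m = 260.5072m.
Total capital V = 260.5072 + 61.2 + 322 = 643.7072.
Equity: weight = 260.5072/643.7072 = 0.4047; cost = 15.798%.
Preferred: weight = 61.2/643.7072 = 0.0951; cost = 6.7047%.
Revolver drawn: weight = 322/643.7072 = 0.5002; after-tax cost = 2.6% × (1 − 24%) = 1.9760%.
WACC = 0.4047 × 15.7980% + 0.0951 × 6.7047% + 0.5002 × 1.9760% = 8.0193%.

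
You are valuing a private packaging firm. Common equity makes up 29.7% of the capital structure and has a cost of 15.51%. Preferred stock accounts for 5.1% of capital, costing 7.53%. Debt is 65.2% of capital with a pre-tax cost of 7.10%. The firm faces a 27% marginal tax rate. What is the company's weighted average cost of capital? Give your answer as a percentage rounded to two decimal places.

After-tax cost of debt = 7.1% × (1 − 27%) = 5.1830%.
WACC = 0.297 × 15.5100% + 0.051 × 7.5300% + 0.652 × 5.1830% = 8.3698%.

8.37%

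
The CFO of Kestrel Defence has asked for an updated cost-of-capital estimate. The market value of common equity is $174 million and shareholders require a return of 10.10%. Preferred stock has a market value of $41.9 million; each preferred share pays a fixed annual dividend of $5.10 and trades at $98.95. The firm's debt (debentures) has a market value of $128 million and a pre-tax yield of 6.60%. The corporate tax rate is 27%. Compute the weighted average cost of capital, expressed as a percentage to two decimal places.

Cost of preferred: Rp = 5.1 / 98.95 = 5.1541%.
Total capital V = 174 + 41.9 + 128 = 343.9.
Equity: weight = 174/343.9 = 0.5060; cost = 10.1%.
Preferred: weight = 41.9/343.9 = 0.1218; cost = 5.1541%.
Debentures: weight = 128/343.9 = 0.3722; after-tax cost = 6.6% × (1 − 27%) = 4.8180%.
WACC = 0.5060 × 10.1000% + 0.1218 × 5.1541% + 0.3722 × 4.8180% = 7.5314%.

7.53%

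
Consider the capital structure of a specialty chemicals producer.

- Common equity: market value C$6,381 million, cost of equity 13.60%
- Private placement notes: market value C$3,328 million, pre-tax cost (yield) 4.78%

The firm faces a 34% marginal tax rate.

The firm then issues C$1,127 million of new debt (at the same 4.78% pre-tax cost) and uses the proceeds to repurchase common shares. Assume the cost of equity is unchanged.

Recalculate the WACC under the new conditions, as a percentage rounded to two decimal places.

8.81%

After the change:
Total capital V = 5254 + 4455 = 9709.
Equity: weight = 5254/9709 = 0.5411; cost = 13.6%.
Private placement notes: weight = 4455/9709 = 0.4589; after-tax cost = 4.78% × (1 − 34%) = 3.1548%.
WACC = 0.5411 × 13.6000% + 0.4589 × 3.1548% = 8.8072%.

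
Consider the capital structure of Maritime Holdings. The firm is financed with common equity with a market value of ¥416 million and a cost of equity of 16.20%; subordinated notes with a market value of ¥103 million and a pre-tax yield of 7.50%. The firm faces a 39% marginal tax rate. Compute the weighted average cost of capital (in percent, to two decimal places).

13.89%

Total capital V = 416 + 103 = 519.
Equity: weight = 416/519 = 0.8015; cost = 16.2%.
Subordinated notes: weight = 103/519 = 0.1985; after-tax cost = 7.5% × (1 − 39%) = 4.5750%.
WACC = 0.8015 × 16.2000% + 0.1985 × 4.5750% = 13.8929%.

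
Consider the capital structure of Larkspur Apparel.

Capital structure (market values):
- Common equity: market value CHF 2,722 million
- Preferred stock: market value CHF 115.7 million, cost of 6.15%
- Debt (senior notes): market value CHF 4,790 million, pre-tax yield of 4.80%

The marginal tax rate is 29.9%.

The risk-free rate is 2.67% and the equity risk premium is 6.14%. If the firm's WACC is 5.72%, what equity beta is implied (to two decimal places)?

1.17

Total capital V = 2722 + 115.7 + 4790 = 7627.7.
Equity weight = 2722/7627.7 = 0.3569.
Preferred weight = 115.7/7627.7 = 0.0152.
Senior notes weight = 4790/7627.7 = 0.6280.
Debt contribution = 0.6280 × 4.8% × (1 − 29.9%) = 2.1130%.
Preferred contribution = 0.0152 × 6.15% = 0.0933%.
Required equity contribution = 5.72% − 2.2063% = 3.5137%  ⇒  Re = 9.8463%.
CAPM: 9.8463% = 2.67% + β × 6.14%  ⇒  β = 1.1688.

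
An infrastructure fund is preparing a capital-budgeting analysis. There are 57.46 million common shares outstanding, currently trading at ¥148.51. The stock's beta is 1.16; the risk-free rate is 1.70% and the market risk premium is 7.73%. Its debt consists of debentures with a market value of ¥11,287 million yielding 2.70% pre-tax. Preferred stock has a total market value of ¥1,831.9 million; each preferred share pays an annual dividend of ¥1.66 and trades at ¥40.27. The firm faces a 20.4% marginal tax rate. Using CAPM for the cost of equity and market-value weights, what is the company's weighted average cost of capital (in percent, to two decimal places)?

5.67%

Cost of equity via CAPM: Re = 1.7% + 1.16 × 7.73% = 10.6668%.
Cost of preferred: Rp = 1.66 / 40.27 = 4.1222%.
Market value of equity E = 148.51 × 57.46m = 8533.3846m.
Total capital V = 8533.3846 + 1831.9 + 11287 = 21652.2846.
Equity: weight = 8533.3846/21652.2846 = 0.3941; cost = 10.6668%.
Preferred: weight = 1831.9/21652.2846 = 0.0846; cost = 4.1222%.
Debentures: weight = 11287/21652.2846 = 0.5213; after-tax cost = 2.7% × (1 − 20.4%) = 2.1492%.
WACC = 0.3941 × 10.6668% + 0.0846 × 4.1222% + 0.5213 × 2.1492% = 5.6730%.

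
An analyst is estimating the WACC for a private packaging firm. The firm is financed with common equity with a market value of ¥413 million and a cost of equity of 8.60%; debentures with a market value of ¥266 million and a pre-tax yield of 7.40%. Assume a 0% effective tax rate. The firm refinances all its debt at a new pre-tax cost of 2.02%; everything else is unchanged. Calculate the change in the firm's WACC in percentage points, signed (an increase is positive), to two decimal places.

Current WACC:
Total capital V = 413 + 266 = 679.
Equity: weight = 413/679 = 0.6082; cost = 8.6%.
Debentures: weight = 266/679 = 0.3918; after-tax cost = 7.4% × (1 − 0%) = 7.4000%.
WACC = 0.6082 × 8.6000% + 0.3918 × 7.4000% = 8.1299%.
After the change:
Total capital V = 413 + 266 = 679.
Equity: weight = 413/679 = 0.6082; cost = 8.6%.
Debentures: weight = 266/679 = 0.3918; after-tax cost = 2.02% × (1 − 0%) = 2.0200%.
WACC = 0.6082 × 8.6000% + 0.3918 × 2.0200% = 6.0223%.
Change in WACC = 6.0223% − 8.1299% = -2.1076 pp.

-2.11 pp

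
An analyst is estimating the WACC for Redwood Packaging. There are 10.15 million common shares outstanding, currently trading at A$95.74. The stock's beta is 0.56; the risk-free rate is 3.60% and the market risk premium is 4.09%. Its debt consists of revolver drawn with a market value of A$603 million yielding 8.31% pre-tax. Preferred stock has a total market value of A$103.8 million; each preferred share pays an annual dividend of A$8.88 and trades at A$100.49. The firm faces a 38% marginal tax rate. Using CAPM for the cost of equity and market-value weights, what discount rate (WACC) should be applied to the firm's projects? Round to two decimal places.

Cost of equity via CAPM: Re = 3.6% + 0.56 × 4.09% = 5.8904%.
Cost of preferred: Rp = 8.88 / 100.49 = 8.8367%.
Market value of equity E = 95.74 × 10.15m = 971.761m.
Total capital V = 971.761 + 103.8 + 603 = 1678.561.
Equity: weight = 971.761/1678.561 = 0.5789; cost = 5.8904%.
Preferred: weight = 103.8/1678.561 = 0.0618; cost = 8.8367%.
Revolver drawn: weight = 603/1678.561 = 0.3592; after-tax cost = 8.31% × (1 − 38%) = 5.1522%.
WACC = 0.5789 × 5.8904% + 0.0618 × 8.8367% + 0.3592 × 5.1522% = 5.8074%.

5.81%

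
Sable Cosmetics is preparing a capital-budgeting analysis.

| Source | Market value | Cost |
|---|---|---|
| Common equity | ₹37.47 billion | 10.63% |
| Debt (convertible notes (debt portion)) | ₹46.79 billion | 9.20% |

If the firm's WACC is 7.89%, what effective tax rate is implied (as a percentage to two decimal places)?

Total capital V = 37.47 + 46.79 = 84.26.
Equity weight = 37.47/84.26 = 0.4447.
Convertible notes (debt portion) weight = 46.79/84.26 = 0.5553.
Equity contribution = 0.4447 × 10.63% = 4.7271%.
Debt contribution must be 7.89% − 4.7271% = 3.1629%.
0.5553 × 9.2% × (1 − T) = 3.1629%  ⇒  (1 − T) = 0.6191.
T = 38.0894%.

38.09%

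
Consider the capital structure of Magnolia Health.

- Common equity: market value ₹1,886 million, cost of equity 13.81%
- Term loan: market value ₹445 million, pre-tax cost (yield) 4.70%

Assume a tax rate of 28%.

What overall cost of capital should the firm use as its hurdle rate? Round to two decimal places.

11.82%

Total capital V = 1886 + 445 = 2331.
Equity: weight = 1886/2331 = 0.8091; cost = 13.81%.
Term loan: weight = 445/2331 = 0.1909; after-tax cost = 4.7% × (1 − 28%) = 3.3840%.
WACC = 0.8091 × 13.8100% + 0.1909 × 3.3840% = 11.8196%.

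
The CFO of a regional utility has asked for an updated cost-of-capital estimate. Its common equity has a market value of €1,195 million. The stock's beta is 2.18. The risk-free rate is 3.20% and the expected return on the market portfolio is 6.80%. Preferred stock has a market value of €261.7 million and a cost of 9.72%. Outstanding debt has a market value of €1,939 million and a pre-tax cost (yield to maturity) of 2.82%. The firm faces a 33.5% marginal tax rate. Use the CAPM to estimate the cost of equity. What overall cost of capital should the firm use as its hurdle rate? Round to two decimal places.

5.71%

Market risk premium = 6.8% − 3.2% = 3.6%.
Cost of equity via CAPM: Re = 3.2% + 2.18 × 3.6% = 11.0480%.
Total capital V = 1195 + 261.7 + 1939 = 3395.7.
Equity: weight = 1195/3395.7 = 0.3519; cost = 11.048%.
Preferred: weight = 261.7/3395.7 = 0.0771; cost = 9.72%.
Debt: weight = 1939/3395.7 = 0.5710; after-tax cost = 2.82% × (1 − 33.5%) = 1.8753%.
WACC = 0.3519 × 11.0480% + 0.0771 × 9.7200% + 0.5710 × 1.8753% = 5.7079%.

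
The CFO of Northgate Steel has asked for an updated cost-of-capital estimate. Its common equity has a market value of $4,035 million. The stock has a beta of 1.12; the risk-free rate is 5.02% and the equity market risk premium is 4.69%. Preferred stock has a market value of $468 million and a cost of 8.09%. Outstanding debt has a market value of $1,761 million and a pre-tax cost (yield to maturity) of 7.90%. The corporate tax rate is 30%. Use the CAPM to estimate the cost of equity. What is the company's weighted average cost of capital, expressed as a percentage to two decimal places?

Cost of equity via CAPM: Re = 5.02% + 1.12 × 4.69% = 10.2728%.
Total capital V = 4035 + 468 + 1761 = 6264.
Equity: weight = 4035/6264 = 0.6442; cost = 10.2728%.
Preferred: weight = 468/6264 = 0.0747; cost = 8.09%.
Debt: weight = 1761/6264 = 0.2811; after-tax cost = 7.9% × (1 − 30%) = 5.5300%.
WACC = 0.6442 × 10.2728% + 0.0747 × 8.0900% + 0.2811 × 5.5300% = 8.7764%.

8.78%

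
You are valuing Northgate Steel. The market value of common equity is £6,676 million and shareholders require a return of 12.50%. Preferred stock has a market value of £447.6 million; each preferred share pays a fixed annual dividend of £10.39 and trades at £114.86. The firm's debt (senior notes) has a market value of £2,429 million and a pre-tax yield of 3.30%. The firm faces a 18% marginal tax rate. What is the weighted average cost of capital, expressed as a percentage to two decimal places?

Cost of preferred: Rp = 10.39 / 114.86 = 9.0458%.
Total capital V = 6676 + 447.6 + 2429 = 9552.6.
Equity: weight = 6676/9552.6 = 0.6989; cost = 12.5%.
Preferred: weight = 447.6/9552.6 = 0.0469; cost = 9.0458%.
Senior notes: weight = 2429/9552.6 = 0.2543; after-tax cost = 3.3% × (1 − 18%) = 2.7060%.
WACC = 0.6989 × 12.5000% + 0.0469 × 9.0458% + 0.2543 × 2.7060% = 9.8478%.

9.85%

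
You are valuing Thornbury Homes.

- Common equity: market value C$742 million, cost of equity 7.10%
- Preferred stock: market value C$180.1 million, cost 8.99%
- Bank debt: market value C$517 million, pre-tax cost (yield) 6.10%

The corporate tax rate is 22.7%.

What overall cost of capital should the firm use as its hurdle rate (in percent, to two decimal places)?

Total capital V = 742 + 180.1 + 517 = 1439.1.
Equity: weight = 742/1439.1 = 0.5156; cost = 7.1%.
Preferred: weight = 180.1/1439.1 = 0.1251; cost = 8.99%.
Bank debt: weight = 517/1439.1 = 0.3593; after-tax cost = 6.1% × (1 − 22.7%) = 4.7153%.
WACC = 0.5156 × 7.1000% + 0.1251 × 8.9900% + 0.3593 × 4.7153% = 6.4798%.

6.48%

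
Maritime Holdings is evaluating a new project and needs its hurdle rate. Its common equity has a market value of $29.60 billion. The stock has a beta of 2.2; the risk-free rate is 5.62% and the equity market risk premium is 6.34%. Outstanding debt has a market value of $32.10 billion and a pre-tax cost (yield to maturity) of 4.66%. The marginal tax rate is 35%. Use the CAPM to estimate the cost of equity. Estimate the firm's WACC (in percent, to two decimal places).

Cost of equity via CAPM: Re = 5.62% + 2.2 × 6.34% = 19.5680%.
Total capital V = 29.6 + 32.1 = 61.7.
Equity: weight = 29.6/61.7 = 0.4797; cost = 19.568%.
Debt: weight = 32.1/61.7 = 0.5203; after-tax cost = 4.66% × (1 − 35%) = 3.0290%.
WACC = 0.4797 × 19.5680% + 0.5203 × 3.0290% = 10.9634%.

10.96%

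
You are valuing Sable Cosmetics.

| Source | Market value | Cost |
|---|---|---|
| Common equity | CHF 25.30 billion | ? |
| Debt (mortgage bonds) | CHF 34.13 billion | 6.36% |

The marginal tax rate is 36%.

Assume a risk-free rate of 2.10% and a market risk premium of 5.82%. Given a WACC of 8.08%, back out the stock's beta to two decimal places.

1.96

Total capital V = 25.3 + 34.13 = 59.43.
Equity weight = 25.3/59.43 = 0.4257.
Mortgage bonds weight = 34.13/59.43 = 0.5743.
Debt contribution = 0.5743 × 6.36% × (1 − 36%) = 2.3376%.
Required equity contribution = 8.08% − 2.3376% = 5.7424%  ⇒  Re = 13.4890%.
CAPM: 13.4890% = 2.1% + β × 5.82%  ⇒  β = 1.9569.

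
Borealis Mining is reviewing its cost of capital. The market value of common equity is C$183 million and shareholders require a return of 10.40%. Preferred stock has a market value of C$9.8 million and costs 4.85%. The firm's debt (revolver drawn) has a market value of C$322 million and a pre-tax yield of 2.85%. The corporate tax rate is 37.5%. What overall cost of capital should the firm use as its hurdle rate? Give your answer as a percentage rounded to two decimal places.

Total capital V = 183 + 9.8 + 322 = 514.8.
Equity: weight = 183/514.8 = 0.3555; cost = 10.4%.
Preferred: weight = 9.8/514.8 = 0.0190; cost = 4.85%.
Revolver drawn: weight = 322/514.8 = 0.6255; after-tax cost = 2.85% × (1 − 37.5%) = 1.7812%.
WACC = 0.3555 × 10.4000% + 0.0190 × 4.8500% + 0.6255 × 1.7812% = 4.9034%.

4.90%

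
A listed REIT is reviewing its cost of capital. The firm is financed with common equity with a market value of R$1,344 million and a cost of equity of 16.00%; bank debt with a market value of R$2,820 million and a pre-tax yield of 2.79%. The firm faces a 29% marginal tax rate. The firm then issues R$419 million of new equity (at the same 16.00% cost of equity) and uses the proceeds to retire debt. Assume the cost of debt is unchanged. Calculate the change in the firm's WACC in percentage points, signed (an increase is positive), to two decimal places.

Current WACC:
Total capital V = 1344 + 2820 = 4164.
Equity: weight = 1344/4164 = 0.3228; cost = 16%.
Bank debt: weight = 2820/4164 = 0.6772; after-tax cost = 2.79% × (1 − 29%) = 1.9809%.
WACC = 0.3228 × 16.0000% + 0.6772 × 1.9809% = 6.5058%.
After the change:
Total capital V = 1763 + 2401 = 4164.
Equity: weight = 1763/4164 = 0.4234; cost = 16%.
Bank debt: weight = 2401/4164 = 0.5766; after-tax cost = 2.79% × (1 − 29%) = 1.9809%.
WACC = 0.4234 × 16.0000% + 0.5766 × 1.9809% = 7.9165%.
Change in WACC = 7.9165% − 6.5058% = 1.4107 pp.

+1.41 pp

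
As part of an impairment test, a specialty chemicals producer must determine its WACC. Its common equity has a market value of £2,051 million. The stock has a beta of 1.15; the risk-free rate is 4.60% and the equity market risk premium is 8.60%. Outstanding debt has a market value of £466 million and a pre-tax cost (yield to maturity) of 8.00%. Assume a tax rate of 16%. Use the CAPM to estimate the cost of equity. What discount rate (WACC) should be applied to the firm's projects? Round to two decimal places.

13.05%

Cost of equity via CAPM: Re = 4.6% + 1.15 × 8.6% = 14.4900%.
Total capital V = 2051 + 466 = 2517.
Equity: weight = 2051/2517 = 0.8149; cost = 14.49%.
Debt: weight = 466/2517 = 0.1851; after-tax cost = 8% × (1 − 16%) = 6.7200%.
WACC = 0.8149 × 14.4900% + 0.1851 × 6.7200% = 13.0515%.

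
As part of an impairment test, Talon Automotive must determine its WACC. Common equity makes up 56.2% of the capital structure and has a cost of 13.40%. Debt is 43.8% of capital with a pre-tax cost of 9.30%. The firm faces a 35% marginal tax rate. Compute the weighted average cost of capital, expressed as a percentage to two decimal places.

10.18%

After-tax cost of debt = 9.3% × (1 − 35%) = 6.0450%.
WACC = 0.562 × 13.4000% + 0.438 × 6.0450% = 10.1785%.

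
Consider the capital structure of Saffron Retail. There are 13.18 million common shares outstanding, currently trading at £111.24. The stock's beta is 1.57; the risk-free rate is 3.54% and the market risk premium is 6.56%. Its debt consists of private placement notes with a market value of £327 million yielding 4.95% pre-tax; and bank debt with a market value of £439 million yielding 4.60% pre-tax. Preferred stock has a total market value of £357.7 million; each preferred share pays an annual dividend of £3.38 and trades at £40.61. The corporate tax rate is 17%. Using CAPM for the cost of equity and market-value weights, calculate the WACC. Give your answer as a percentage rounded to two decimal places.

Cost of equity via CAPM: Re = 3.54% + 1.57 × 6.56% = 13.8392%.
Cost of preferred: Rp = 3.38 / 40.61 = 8.3231%.
Market value of equity E = 111.24 × 13.18m = 1466.1432m.
Total capital V = 1466.1432 + 357.7 + 327 + 439 = 2589.8432.
Equity: weight = 1466.1432/2589.8432 = 0.5661; cost = 13.8392%.
Preferred: weight = 357.7/2589.8432 = 0.1381; cost = 8.3231%.
Private placement notes: weight = 327/2589.8432 = 0.1263; after-tax cost = 4.95% × (1 − 17%) = 4.1085%.
Bank debt: weight = 439/2589.8432 = 0.1695; after-tax cost = 4.6% × (1 − 17%) = 3.8180%.
WACC = 0.5661 × 13.8392% + 0.1381 × 8.3231% + 0.1263 × 4.1085% + 0.1695 × 3.8180% = 10.1500%.

10.15%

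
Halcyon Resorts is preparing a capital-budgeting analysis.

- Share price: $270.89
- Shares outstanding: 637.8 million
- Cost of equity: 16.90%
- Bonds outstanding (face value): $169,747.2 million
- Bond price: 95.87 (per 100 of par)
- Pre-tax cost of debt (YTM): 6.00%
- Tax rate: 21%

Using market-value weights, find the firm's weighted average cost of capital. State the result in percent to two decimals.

Market value of equity E = 270.89 × 637.8m = 172773.642m. Market value of debt D = 169747.2m × 95.87/100 = 162736.64064m.
Total capital V = 172773.642 + 162736.64064 = 335510.28264.
Equity: weight = 172773.642/335510.28264 = 0.5150; cost = 16.9%.
Bonds outstanding: weight = 162736.64064/335510.28264 = 0.4850; after-tax cost = 6% × (1 − 21%) = 4.7400%.
WACC = 0.5150 × 16.9000% + 0.4850 × 4.7400% = 11.0019%.

11.00%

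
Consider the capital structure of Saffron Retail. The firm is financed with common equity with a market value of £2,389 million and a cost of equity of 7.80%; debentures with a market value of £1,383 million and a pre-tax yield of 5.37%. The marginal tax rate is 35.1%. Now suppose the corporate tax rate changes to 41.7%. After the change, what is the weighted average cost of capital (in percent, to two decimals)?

6.09%

After the change:
Total capital V = 2389 + 1383 = 3772.
Equity: weight = 2389/3772 = 0.6334; cost = 7.8%.
Debentures: weight = 1383/3772 = 0.3666; after-tax cost = 5.37% × (1 − 41.7%) = 3.1307%.
WACC = 0.6334 × 7.8000% + 0.3666 × 3.1307% = 6.0880%.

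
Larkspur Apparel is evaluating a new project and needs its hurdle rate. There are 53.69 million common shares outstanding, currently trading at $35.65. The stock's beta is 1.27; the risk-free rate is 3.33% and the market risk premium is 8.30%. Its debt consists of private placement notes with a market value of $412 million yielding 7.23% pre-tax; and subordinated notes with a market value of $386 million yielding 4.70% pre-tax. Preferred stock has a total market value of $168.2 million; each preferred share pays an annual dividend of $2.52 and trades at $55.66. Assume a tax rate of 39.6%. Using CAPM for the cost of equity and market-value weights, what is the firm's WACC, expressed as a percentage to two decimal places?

10.49%

Cost of equity via CAPM: Re = 3.33% + 1.27 × 8.3% = 13.8710%.
Cost of preferred: Rp = 2.52 / 55.66 = 4.5275%.
Market value of equity E = 35.65 × 53.69m = 1914.0485m.
Total capital V = 1914.0485 + 168.2 + 412 + 386 = 2880.2485.
Equity: weight = 1914.0485/2880.2485 = 0.6645; cost = 13.871%.
Preferred: weight = 168.2/2880.2485 = 0.0584; cost = 4.5275%.
Private placement notes: weight = 412/2880.2485 = 0.1430; after-tax cost = 7.23% × (1 − 39.6%) = 4.3669%.
Subordinated notes: weight = 386/2880.2485 = 0.1340; after-tax cost = 4.7% × (1 − 39.6%) = 2.8388%.
WACC = 0.6645 × 13.8710% + 0.0584 × 4.5275% + 0.1430 × 4.3669% + 0.1340 × 2.8388% = 10.4874%.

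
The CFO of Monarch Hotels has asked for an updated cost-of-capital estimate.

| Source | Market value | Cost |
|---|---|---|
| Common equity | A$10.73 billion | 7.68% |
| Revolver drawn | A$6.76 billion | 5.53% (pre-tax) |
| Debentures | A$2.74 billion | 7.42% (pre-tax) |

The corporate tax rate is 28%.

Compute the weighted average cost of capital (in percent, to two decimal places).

6.13%

Total capital V = 10.73 + 6.76 + 2.74 = 20.23.
Equity: weight = 10.73/20.23 = 0.5304; cost = 7.68%.
Revolver drawn: weight = 6.76/20.23 = 0.3342; after-tax cost = 5.53% × (1 − 28%) = 3.9816%.
Debentures: weight = 2.74/20.23 = 0.1354; after-tax cost = 7.42% × (1 − 28%) = 5.3424%.
WACC = 0.5304 × 7.6800% + 0.3342 × 3.9816% + 0.1354 × 5.3424% = 6.1275%.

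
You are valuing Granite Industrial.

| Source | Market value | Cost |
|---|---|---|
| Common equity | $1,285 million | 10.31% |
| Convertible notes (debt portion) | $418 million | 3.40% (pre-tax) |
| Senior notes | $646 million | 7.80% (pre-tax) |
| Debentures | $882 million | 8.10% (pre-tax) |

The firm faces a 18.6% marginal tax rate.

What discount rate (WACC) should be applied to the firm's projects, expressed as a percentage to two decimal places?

7.53%

Total capital V = 1285 + 418 + 646 + 882 = 3231.
Equity: weight = 1285/3231 = 0.3977; cost = 10.31%.
Convertible notes (debt portion): weight = 418/3231 = 0.1294; after-tax cost = 3.4% × (1 − 18.6%) = 2.7676%.
Senior notes: weight = 646/3231 = 0.1999; after-tax cost = 7.8% × (1 − 18.6%) = 6.3492%.
Debentures: weight = 882/3231 = 0.2730; after-tax cost = 8.1% × (1 − 18.6%) = 6.5934%.
WACC = 0.3977 × 10.3100% + 0.1294 × 2.7676% + 0.1999 × 6.3492% + 0.2730 × 6.5934% = 7.5278%.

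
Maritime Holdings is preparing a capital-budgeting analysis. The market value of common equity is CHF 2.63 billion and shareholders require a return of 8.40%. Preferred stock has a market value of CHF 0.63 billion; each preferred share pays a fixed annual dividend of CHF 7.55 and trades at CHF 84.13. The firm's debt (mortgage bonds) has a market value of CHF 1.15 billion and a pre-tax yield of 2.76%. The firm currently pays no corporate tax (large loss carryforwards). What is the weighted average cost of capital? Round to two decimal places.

7.01%

Cost of preferred: Rp = 7.55 / 84.13 = 8.9742%.
Total capital V = 2.63 + 0.63 + 1.15 = 4.41.
Equity: weight = 2.63/4.41 = 0.5964; cost = 8.4%.
Preferred: weight = 0.63/4.41 = 0.1429; cost = 8.9742%.
Mortgage bonds: weight = 1.15/4.41 = 0.2608; after-tax cost = 2.76% × (1 − 0%) = 2.7600%.
WACC = 0.5964 × 8.4000% + 0.1429 × 8.9742% + 0.2608 × 2.7600% = 7.0113%.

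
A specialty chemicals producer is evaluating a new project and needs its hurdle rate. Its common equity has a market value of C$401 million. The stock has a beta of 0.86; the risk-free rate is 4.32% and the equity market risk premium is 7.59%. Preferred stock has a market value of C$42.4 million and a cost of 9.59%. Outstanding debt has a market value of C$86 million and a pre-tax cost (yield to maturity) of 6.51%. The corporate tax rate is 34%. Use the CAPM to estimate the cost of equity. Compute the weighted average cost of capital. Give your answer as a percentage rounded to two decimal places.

Cost of equity via CAPM: Re = 4.32% + 0.86 × 7.59% = 10.8474%.
Total capital V = 401 + 42.4 + 86 = 529.4.
Equity: weight = 401/529.4 = 0.7575; cost = 10.8474%.
Preferred: weight = 42.4/529.4 = 0.0801; cost = 9.59%.
Debt: weight = 86/529.4 = 0.1624; after-tax cost = 6.51% × (1 − 34%) = 4.2966%.
WACC = 0.7575 × 10.8474% + 0.0801 × 9.5900% + 0.1624 × 4.2966% = 9.6825%.

9.68%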